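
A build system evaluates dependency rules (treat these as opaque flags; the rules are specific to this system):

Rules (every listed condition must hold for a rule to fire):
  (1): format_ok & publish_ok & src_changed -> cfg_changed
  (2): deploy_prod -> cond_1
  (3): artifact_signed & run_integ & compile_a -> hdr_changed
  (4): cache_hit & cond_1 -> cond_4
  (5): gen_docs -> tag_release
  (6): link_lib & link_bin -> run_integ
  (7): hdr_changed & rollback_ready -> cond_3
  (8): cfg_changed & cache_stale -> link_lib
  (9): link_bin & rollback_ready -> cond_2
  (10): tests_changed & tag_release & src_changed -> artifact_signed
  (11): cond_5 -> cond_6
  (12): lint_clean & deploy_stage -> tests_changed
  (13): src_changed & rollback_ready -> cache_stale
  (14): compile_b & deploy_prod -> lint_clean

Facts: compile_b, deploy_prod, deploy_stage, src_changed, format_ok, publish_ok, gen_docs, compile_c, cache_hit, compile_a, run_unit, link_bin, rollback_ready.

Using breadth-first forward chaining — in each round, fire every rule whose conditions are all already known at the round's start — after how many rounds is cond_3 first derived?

Round 1 fires (1), (2), (5), (9), (13), (14), giving cfg_changed, cond_1, tag_release, cond_2, cache_stale, lint_clean.
Round 2 fires (4), (8), (12), giving cond_4, link_lib, tests_changed.
Round 3 fires (6), (10), giving run_integ, artifact_signed.
Round 4 fires (3), giving hdr_changed.
Round 5 fires (7), giving cond_3.
cond_3 first appears in round 5.

5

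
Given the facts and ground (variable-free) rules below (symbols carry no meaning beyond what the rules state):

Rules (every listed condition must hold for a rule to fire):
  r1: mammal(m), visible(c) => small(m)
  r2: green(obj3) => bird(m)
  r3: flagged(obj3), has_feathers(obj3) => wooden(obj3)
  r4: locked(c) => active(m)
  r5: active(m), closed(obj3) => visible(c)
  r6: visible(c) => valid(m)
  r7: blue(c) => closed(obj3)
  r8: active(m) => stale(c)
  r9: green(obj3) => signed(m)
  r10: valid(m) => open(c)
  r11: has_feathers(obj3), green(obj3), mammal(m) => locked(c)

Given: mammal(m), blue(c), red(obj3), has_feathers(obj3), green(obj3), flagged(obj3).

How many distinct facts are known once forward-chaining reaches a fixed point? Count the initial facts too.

Round 1: r2 [green(obj3) => bird(m)]; r3 [flagged(obj3), has_feathers(obj3) => wooden(obj3)]; r7 [blue(c) => closed(obj3)]; r9 [green(obj3) => signed(m)]; r11 [has_feathers(obj3), green(obj3), mammal(m) => locked(c)]. New: bird(m), wooden(obj3), closed(obj3), signed(m), locked(c).
Round 2: r4 [locked(c) => active(m)]. New: active(m).
Round 3: r5 [active(m), closed(obj3) => visible(c)]; r8 [active(m) => stale(c)]. New: visible(c), stale(c).
Round 4: r1 [mammal(m), visible(c) => small(m)]; r6 [visible(c) => valid(m)]. New: small(m), valid(m).
Round 5: r10 [valid(m) => open(c)]. New: open(c).
Closure: {active(m), bird(m), blue(c), closed(obj3), flagged(obj3), green(obj3), has_feathers(obj3), locked(c), mammal(m), open(c), red(obj3), signed(m), small(m), stale(c), valid(m), visible(c), wooden(obj3)} — 17 facts.

17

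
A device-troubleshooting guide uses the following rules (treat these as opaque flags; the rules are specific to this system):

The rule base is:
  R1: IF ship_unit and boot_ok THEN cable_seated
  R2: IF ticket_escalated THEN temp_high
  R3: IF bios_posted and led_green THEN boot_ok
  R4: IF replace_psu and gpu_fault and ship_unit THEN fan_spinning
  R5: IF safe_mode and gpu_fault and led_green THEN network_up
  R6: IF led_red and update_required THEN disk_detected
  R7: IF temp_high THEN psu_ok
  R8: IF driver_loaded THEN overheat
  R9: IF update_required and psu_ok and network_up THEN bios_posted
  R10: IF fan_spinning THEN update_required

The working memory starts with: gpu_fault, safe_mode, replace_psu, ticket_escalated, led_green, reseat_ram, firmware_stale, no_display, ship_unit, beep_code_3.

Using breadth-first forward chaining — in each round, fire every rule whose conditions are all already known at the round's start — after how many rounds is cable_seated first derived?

5

Round 1: R2 [IF ticket_escalated THEN temp_high]; R4 [IF replace_psu and gpu_fault and ship_unit THEN fan_spinning]; R5 [IF safe_mode and gpu_fault and led_green THEN network_up]. Adds temp_high, fan_spinning, network_up.
Round 2: R7 [IF temp_high THEN psu_ok]; R10 [IF fan_spinning THEN update_required]. Adds psu_ok, update_required.
Round 3: R9 [IF update_required and psu_ok and network_up THEN bios_posted]. Adds bios_posted.
Round 4: R3 [IF bios_posted and led_green THEN boot_ok]. Adds boot_ok.
Round 5: R1 [IF ship_unit and boot_ok THEN cable_seated]. Adds cable_seated.
cable_seated first appears in round 5.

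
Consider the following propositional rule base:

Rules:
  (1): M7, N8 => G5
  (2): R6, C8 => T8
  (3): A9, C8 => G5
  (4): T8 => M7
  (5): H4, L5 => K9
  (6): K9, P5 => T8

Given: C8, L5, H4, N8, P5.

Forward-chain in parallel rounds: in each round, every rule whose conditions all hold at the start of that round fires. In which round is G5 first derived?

4

[1] (5) [H4, L5 => K9]. ⇒ new: K9.
[2] (6) [K9, P5 => T8]. ⇒ new: T8.
[3] (4) [T8 => M7]. ⇒ new: M7.
[4] (1) [M7, N8 => G5]. ⇒ new: G5.
G5 first appears in round 4.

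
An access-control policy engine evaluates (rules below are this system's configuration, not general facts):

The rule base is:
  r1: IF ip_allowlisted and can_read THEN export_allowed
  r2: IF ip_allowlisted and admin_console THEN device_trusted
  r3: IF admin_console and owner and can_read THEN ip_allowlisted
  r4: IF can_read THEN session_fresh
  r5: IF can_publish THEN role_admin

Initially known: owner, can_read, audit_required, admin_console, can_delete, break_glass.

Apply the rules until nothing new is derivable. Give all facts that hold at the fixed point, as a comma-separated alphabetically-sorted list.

Round 1 — r3, r4, derive ip_allowlisted, session_fresh.
Round 2 — r1, r2, derive export_allowed, device_trusted.

admin_console, audit_required, break_glass, can_delete, can_read, device_trusted, export_allowed, ip_allowlisted, owner, session_fresh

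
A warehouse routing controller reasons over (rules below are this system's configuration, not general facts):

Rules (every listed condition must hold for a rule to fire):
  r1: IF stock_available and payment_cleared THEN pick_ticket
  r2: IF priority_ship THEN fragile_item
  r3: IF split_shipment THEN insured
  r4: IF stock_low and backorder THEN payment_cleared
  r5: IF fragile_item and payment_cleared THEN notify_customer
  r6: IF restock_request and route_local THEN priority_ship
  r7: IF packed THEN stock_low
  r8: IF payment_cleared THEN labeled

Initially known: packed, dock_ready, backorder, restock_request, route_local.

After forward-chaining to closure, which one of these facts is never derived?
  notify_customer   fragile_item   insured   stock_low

insured

Round 1 — r6, r7, derive priority_ship, stock_low.
Round 2 — r2, r4, derive fragile_item, payment_cleared.
Round 3 — r5, r8, derive notify_customer, labeled.
Derived: fragile_item (round 2), notify_customer (round 3), stock_low (round 1). insured never appears in any round.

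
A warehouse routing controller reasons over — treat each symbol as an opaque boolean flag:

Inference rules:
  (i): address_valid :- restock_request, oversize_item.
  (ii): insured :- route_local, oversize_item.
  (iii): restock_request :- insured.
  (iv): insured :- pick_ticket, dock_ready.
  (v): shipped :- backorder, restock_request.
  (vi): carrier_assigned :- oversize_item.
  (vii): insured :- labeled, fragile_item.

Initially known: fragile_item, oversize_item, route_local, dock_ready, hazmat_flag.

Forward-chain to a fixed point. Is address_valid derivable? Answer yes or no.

yes

Round 1 — (ii), (vi), derive insured, carrier_assigned.
Round 2 — (iii), derive restock_request.
Round 3 — (i), derive address_valid.
address_valid appears in round 3, so it is derivable.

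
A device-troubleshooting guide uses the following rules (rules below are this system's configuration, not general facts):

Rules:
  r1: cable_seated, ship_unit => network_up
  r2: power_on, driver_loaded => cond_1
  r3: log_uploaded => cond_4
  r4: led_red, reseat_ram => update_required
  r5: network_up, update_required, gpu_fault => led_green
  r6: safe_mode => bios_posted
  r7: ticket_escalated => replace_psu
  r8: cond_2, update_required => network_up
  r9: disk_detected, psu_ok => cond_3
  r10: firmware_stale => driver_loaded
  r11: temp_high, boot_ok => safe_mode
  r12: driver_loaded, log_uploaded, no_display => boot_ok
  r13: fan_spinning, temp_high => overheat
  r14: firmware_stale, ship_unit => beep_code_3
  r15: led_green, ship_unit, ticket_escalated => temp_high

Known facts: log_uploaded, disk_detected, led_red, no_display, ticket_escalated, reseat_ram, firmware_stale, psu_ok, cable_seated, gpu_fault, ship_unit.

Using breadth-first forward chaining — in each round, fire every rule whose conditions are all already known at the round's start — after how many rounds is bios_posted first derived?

Round 1: r1 [cable_seated, ship_unit => network_up]; r3 [log_uploaded => cond_4]; r4 [led_red, reseat_ram => update_required]; r7 [ticket_escalated => replace_psu]; r9 [disk_detected, psu_ok => cond_3]; r10 [firmware_stale => driver_loaded]; r14 [firmware_stale, ship_unit => beep_code_3]. Adds network_up, cond_4, update_required, replace_psu, cond_3, driver_loaded, beep_code_3.
Round 2: r5 [network_up, update_required, gpu_fault => led_green]; r12 [driver_loaded, log_uploaded, no_display => boot_ok]. Adds led_green, boot_ok.
Round 3: r15 [led_green, ship_unit, ticket_escalated => temp_high]. Adds temp_high.
Round 4: r11 [temp_high, boot_ok => safe_mode]. Adds safe_mode.
Round 5: r6 [safe_mode => bios_posted]. Adds bios_posted.
bios_posted first appears in round 5.

5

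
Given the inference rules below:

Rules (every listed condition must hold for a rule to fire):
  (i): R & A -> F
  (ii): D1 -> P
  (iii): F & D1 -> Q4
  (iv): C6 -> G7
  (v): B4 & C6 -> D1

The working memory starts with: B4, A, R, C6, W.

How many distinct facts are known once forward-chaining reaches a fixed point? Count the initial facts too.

[1] (i) [R & A -> F]; (iv) [C6 -> G7]; (v) [B4 & C6 -> D1]. ⇒ new: F, G7, D1.
[2] (ii) [D1 -> P]; (iii) [F & D1 -> Q4]. ⇒ new: P, Q4.
Closure: {A, B4, C6, D1, F, G7, P, Q4, R, W} — 10 facts.

10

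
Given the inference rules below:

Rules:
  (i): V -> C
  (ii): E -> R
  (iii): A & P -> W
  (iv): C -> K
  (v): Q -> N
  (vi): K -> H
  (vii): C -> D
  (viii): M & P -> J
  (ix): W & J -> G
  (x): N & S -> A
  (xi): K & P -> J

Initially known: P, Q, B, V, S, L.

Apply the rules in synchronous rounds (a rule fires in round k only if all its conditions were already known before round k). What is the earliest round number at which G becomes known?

4

Round 1: (i) [V -> C]; (v) [Q -> N]. Adds C, N.
Round 2: (iv) [C -> K]; (vii) [C -> D]; (x) [N & S -> A]. Adds K, D, A.
Round 3: (iii) [A & P -> W]; (vi) [K -> H]; (xi) [K & P -> J]. Adds W, H, J.
Round 4: (ix) [W & J -> G]. Adds G.
G first appears in round 4.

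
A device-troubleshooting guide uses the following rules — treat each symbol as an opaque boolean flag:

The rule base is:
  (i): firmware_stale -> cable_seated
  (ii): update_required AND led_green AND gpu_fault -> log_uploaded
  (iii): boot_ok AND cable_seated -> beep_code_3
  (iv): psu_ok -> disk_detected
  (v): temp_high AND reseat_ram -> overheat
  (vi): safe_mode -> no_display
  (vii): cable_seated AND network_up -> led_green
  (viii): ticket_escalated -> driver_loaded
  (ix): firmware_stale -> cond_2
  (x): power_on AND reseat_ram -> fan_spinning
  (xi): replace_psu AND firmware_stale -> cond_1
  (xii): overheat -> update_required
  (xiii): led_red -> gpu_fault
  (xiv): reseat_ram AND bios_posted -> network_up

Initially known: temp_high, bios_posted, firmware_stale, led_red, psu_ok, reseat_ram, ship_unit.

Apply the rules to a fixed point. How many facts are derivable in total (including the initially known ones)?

16

Round 1 fires (i), (iv), (v), (ix), (xiii), (xiv), giving cable_seated, disk_detected, overheat, cond_2, gpu_fault, network_up.
Round 2 fires (vii), (xii), giving led_green, update_required.
Round 3 fires (ii), giving log_uploaded.
Closure: {bios_posted, cable_seated, cond_2, disk_detected, firmware_stale, gpu_fault, led_green, led_red, log_uploaded, network_up, overheat, psu_ok, reseat_ram, ship_unit, temp_high, update_required} — 16 facts.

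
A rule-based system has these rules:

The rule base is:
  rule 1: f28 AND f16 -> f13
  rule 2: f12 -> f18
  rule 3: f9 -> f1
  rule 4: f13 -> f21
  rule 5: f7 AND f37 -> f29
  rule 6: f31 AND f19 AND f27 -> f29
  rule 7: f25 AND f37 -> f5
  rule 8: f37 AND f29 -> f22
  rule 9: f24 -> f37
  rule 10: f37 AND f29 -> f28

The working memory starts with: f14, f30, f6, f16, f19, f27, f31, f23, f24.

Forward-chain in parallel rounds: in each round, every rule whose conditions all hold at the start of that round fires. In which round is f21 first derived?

[1] rule 6 [f31 AND f19 AND f27 -> f29]; rule 9 [f24 -> f37]. ⇒ new: f29, f37.
[2] rule 8 [f37 AND f29 -> f22]; rule 10 [f37 AND f29 -> f28]. ⇒ new: f22, f28.
[3] rule 1 [f28 AND f16 -> f13]. ⇒ new: f13.
[4] rule 4 [f13 -> f21]. ⇒ new: f21.
f21 first appears in round 4.

4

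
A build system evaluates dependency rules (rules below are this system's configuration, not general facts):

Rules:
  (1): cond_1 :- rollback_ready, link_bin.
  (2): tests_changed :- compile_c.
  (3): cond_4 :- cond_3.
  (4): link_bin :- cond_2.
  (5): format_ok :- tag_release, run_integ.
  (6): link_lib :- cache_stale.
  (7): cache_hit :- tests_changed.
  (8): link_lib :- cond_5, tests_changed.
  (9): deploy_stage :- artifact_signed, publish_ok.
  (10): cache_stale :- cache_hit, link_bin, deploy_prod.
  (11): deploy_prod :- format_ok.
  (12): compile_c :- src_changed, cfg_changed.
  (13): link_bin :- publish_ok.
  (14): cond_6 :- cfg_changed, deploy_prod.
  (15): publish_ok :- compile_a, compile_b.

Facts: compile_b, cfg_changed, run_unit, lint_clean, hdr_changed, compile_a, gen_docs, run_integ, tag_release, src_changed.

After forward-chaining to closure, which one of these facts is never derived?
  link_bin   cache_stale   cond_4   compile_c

[1] (5) [format_ok :- tag_release, run_integ.]; (12) [compile_c :- src_changed, cfg_changed.]; (15) [publish_ok :- compile_a, compile_b.]. ⇒ new: format_ok, compile_c, publish_ok.
[2] (2) [tests_changed :- compile_c.]; (11) [deploy_prod :- format_ok.]; (13) [link_bin :- publish_ok.]. ⇒ new: tests_changed, deploy_prod, link_bin.
[3] (7) [cache_hit :- tests_changed.]; (14) [cond_6 :- cfg_changed, deploy_prod.]. ⇒ new: cache_hit, cond_6.
[4] (10) [cache_stale :- cache_hit, link_bin, deploy_prod.]. ⇒ new: cache_stale.
[5] (6) [link_lib :- cache_stale.]. ⇒ new: link_lib.
Derived: compile_c (round 1), link_bin (round 2), cache_stale (round 4). cond_4 never appears in any round.

cond_4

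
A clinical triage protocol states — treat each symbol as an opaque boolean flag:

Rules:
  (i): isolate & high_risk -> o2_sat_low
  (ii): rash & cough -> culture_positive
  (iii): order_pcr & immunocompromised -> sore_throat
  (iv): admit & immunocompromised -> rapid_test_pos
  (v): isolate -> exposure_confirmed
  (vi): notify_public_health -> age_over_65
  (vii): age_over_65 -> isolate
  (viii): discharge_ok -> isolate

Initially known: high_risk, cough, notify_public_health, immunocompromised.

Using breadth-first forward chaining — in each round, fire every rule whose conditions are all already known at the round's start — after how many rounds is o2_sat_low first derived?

Round 1: (vi) [notify_public_health -> age_over_65]. New: age_over_65.
Round 2: (vii) [age_over_65 -> isolate]. New: isolate.
Round 3: (i) [isolate & high_risk -> o2_sat_low]; (v) [isolate -> exposure_confirmed]. New: o2_sat_low, exposure_confirmed.
o2_sat_low first appears in round 3.

3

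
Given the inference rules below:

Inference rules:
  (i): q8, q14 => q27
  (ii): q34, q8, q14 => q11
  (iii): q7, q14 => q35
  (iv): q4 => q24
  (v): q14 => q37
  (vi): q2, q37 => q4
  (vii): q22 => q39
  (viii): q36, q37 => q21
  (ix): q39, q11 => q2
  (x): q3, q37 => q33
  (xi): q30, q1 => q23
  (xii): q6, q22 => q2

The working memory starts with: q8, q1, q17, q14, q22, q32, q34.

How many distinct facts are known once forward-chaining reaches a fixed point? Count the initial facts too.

Round 1 fires (i), (ii), (v), (vii), giving q27, q11, q37, q39.
Round 2 fires (ix), giving q2.
Round 3 fires (vi), giving q4.
Round 4 fires (iv), giving q24.
Closure: {q1, q11, q14, q17, q2, q22, q24, q27, q32, q34, q37, q39, q4, q8} — 14 facts.

14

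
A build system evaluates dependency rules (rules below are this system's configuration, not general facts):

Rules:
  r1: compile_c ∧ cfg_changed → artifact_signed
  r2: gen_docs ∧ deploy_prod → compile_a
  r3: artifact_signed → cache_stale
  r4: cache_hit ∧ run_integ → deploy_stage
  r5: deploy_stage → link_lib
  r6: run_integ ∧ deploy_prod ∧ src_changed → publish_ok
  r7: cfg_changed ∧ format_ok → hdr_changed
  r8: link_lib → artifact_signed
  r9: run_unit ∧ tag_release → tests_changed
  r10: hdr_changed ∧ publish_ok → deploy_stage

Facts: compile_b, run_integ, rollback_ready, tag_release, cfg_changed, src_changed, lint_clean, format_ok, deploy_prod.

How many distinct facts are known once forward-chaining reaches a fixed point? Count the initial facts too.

15

Round 1 fires r6, r7, giving publish_ok, hdr_changed.
Round 2 fires r10, giving deploy_stage.
Round 3 fires r5, giving link_lib.
Round 4 fires r8, giving artifact_signed.
Round 5 fires r3, giving cache_stale.
Closure: {artifact_signed, cache_stale, cfg_changed, compile_b, deploy_prod, deploy_stage, format_ok, hdr_changed, link_lib, lint_clean, publish_ok, rollback_ready, run_integ, src_changed, tag_release} — 15 facts.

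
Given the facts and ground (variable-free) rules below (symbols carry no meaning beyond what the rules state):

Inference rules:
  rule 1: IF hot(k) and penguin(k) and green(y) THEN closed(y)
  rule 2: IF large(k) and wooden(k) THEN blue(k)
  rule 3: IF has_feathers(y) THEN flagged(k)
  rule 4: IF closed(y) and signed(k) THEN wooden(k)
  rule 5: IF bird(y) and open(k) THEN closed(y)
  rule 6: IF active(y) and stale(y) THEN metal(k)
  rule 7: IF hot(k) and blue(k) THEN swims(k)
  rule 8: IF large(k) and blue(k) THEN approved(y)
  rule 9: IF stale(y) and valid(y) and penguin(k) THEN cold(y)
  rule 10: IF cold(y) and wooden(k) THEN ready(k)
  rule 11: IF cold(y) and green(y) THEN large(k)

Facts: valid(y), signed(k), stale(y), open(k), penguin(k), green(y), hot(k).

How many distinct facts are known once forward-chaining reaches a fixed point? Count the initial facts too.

Round 1 fires rule 1, rule 9, giving closed(y), cold(y).
Round 2 fires rule 4, rule 11, giving wooden(k), large(k).
Round 3 fires rule 2, rule 10, giving blue(k), ready(k).
Round 4 fires rule 7, rule 8, giving swims(k), approved(y).
Closure: {approved(y), blue(k), closed(y), cold(y), green(y), hot(k), large(k), open(k), penguin(k), ready(k), signed(k), stale(y), swims(k), valid(y), wooden(k)} — 15 facts.

15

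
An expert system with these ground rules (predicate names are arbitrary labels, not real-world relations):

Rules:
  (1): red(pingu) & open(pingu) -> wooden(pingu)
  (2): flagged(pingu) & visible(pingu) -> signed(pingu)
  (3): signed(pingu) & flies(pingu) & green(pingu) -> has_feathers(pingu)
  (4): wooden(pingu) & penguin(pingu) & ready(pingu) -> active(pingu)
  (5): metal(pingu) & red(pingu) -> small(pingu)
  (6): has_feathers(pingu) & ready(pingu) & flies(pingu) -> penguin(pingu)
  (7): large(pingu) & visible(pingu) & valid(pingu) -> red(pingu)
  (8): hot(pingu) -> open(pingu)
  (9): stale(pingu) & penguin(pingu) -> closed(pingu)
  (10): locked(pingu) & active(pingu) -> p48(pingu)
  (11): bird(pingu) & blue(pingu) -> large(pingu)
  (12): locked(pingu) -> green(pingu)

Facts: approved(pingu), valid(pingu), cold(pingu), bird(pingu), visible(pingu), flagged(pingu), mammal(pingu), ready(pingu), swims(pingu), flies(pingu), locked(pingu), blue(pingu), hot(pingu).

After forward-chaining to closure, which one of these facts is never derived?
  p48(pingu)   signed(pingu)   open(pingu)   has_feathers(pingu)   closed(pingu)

closed(pingu)

Round 1: (2) [flagged(pingu) & visible(pingu) -> signed(pingu)]; (8) [hot(pingu) -> open(pingu)]; (11) [bird(pingu) & blue(pingu) -> large(pingu)]; (12) [locked(pingu) -> green(pingu)]. New: signed(pingu), open(pingu), large(pingu), green(pingu).
Round 2: (3) [signed(pingu) & flies(pingu) & green(pingu) -> has_feathers(pingu)]; (7) [large(pingu) & visible(pingu) & valid(pingu) -> red(pingu)]. New: has_feathers(pingu), red(pingu).
Round 3: (1) [red(pingu) & open(pingu) -> wooden(pingu)]; (6) [has_feathers(pingu) & ready(pingu) & flies(pingu) -> penguin(pingu)]. New: wooden(pingu), penguin(pingu).
Round 4: (4) [wooden(pingu) & penguin(pingu) & ready(pingu) -> active(pingu)]. New: active(pingu).
Round 5: (10) [locked(pingu) & active(pingu) -> p48(pingu)]. New: p48(pingu).
Derived: open(pingu) (round 1), signed(pingu) (round 1), has_feathers(pingu) (round 2), p48(pingu) (round 5). closed(pingu) never appears in any round.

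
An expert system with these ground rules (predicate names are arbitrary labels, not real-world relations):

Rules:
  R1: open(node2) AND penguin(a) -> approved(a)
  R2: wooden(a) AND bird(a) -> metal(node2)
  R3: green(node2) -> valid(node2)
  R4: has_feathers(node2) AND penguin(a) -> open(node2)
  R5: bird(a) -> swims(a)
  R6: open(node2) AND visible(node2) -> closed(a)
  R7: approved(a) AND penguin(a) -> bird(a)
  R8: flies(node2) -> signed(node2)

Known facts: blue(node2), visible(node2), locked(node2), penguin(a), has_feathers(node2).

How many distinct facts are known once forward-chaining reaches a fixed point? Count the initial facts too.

Round 1: R4 [has_feathers(node2) AND penguin(a) -> open(node2)]. Adds open(node2).
Round 2: R1 [open(node2) AND penguin(a) -> approved(a)]; R6 [open(node2) AND visible(node2) -> closed(a)]. Adds approved(a), closed(a).
Round 3: R7 [approved(a) AND penguin(a) -> bird(a)]. Adds bird(a).
Round 4: R5 [bird(a) -> swims(a)]. Adds swims(a).
Closure: {approved(a), bird(a), blue(node2), closed(a), has_feathers(node2), locked(node2), open(node2), penguin(a), swims(a), visible(node2)} — 10 facts.

10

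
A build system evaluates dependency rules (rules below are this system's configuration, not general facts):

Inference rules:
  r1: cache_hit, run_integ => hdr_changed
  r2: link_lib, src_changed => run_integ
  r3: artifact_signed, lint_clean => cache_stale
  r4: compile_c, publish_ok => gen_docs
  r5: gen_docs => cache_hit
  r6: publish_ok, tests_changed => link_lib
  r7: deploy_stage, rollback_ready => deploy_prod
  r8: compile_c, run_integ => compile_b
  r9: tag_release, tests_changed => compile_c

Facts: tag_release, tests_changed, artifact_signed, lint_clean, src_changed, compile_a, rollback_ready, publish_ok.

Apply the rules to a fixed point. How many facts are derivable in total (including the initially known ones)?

16

Round 1: r3 [artifact_signed, lint_clean => cache_stale]; r6 [publish_ok, tests_changed => link_lib]; r9 [tag_release, tests_changed => compile_c]. Adds cache_stale, link_lib, compile_c.
Round 2: r2 [link_lib, src_changed => run_integ]; r4 [compile_c, publish_ok => gen_docs]. Adds run_integ, gen_docs.
Round 3: r5 [gen_docs => cache_hit]; r8 [compile_c, run_integ => compile_b]. Adds cache_hit, compile_b.
Round 4: r1 [cache_hit, run_integ => hdr_changed]. Adds hdr_changed.
Closure: {artifact_signed, cache_hit, cache_stale, compile_a, compile_b, compile_c, gen_docs, hdr_changed, link_lib, lint_clean, publish_ok, rollback_ready, run_integ, src_changed, tag_release, tests_changed} — 16 facts.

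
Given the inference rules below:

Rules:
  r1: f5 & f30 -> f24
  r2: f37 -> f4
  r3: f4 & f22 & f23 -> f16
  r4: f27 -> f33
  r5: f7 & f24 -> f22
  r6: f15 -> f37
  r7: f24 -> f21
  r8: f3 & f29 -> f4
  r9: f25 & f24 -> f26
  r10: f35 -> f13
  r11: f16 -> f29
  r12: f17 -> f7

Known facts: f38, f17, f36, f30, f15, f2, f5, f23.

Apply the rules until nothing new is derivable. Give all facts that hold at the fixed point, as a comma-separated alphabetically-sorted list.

f15, f16, f17, f2, f21, f22, f23, f24, f29, f30, f36, f37, f38, f4, f5, f7

Round 1: r1 [f5 & f30 -> f24]; r6 [f15 -> f37]; r12 [f17 -> f7]. New: f24, f37, f7.
Round 2: r2 [f37 -> f4]; r5 [f7 & f24 -> f22]; r7 [f24 -> f21]. New: f4, f22, f21.
Round 3: r3 [f4 & f22 & f23 -> f16]. New: f16.
Round 4: r11 [f16 -> f29]. New: f29.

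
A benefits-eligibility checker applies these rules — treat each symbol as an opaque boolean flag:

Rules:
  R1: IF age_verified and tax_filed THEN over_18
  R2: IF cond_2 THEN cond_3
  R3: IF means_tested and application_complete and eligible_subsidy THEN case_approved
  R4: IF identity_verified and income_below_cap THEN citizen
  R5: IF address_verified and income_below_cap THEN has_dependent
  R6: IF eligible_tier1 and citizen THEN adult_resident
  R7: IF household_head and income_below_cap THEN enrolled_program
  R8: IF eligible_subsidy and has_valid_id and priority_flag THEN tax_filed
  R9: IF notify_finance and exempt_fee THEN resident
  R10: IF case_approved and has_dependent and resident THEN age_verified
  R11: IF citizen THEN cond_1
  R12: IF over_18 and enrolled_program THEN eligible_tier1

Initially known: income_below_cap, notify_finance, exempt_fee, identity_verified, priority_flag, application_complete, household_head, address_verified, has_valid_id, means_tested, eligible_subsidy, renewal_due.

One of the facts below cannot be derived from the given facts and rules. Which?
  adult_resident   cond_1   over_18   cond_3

Round 1 fires R3, R4, R5, R7, R8, R9, giving case_approved, citizen, has_dependent, enrolled_program, tax_filed, resident.
Round 2 fires R10, R11, giving age_verified, cond_1.
Round 3 fires R1, giving over_18.
Round 4 fires R12, giving eligible_tier1.
Round 5 fires R6, giving adult_resident.
Derived: cond_1 (round 2), over_18 (round 3), adult_resident (round 5). cond_3 never appears in any round.

cond_3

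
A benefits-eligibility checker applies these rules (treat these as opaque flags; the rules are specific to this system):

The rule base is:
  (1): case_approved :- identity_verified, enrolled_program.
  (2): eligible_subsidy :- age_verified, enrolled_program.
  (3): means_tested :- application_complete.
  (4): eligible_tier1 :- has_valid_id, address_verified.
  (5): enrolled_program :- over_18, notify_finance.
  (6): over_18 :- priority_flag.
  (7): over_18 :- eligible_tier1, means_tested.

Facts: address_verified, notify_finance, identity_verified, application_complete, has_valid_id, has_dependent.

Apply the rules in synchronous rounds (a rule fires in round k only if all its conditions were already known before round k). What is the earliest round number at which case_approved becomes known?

Round 1: (3) [means_tested :- application_complete.]; (4) [eligible_tier1 :- has_valid_id, address_verified.]. Adds means_tested, eligible_tier1.
Round 2: (7) [over_18 :- eligible_tier1, means_tested.]. Adds over_18.
Round 3: (5) [enrolled_program :- over_18, notify_finance.]. Adds enrolled_program.
Round 4: (1) [case_approved :- identity_verified, enrolled_program.]. Adds case_approved.
case_approved first appears in round 4.

4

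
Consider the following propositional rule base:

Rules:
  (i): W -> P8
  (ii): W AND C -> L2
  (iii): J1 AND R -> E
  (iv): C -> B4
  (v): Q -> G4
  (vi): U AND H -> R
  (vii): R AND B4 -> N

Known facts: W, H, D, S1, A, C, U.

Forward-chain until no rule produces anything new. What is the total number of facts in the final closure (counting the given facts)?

12

[1] (i) [W -> P8]; (ii) [W AND C -> L2]; (iv) [C -> B4]; (vi) [U AND H -> R]. ⇒ new: P8, L2, B4, R.
[2] (vii) [R AND B4 -> N]. ⇒ new: N.
Closure: {A, B4, C, D, H, L2, N, P8, R, S1, U, W} — 12 facts.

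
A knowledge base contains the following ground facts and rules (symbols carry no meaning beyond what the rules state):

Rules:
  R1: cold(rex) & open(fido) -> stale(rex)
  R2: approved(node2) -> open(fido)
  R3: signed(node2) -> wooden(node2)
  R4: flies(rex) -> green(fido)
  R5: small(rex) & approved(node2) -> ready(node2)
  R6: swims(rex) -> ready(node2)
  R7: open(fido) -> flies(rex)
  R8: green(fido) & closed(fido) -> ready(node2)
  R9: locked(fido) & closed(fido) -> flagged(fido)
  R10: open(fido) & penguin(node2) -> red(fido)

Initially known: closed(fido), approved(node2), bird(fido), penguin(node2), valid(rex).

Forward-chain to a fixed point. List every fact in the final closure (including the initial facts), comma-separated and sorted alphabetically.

approved(node2), bird(fido), closed(fido), flies(rex), green(fido), open(fido), penguin(node2), ready(node2), red(fido), valid(rex)

[1] R2 [approved(node2) -> open(fido)]. ⇒ new: open(fido).
[2] R7 [open(fido) -> flies(rex)]; R10 [open(fido) & penguin(node2) -> red(fido)]. ⇒ new: flies(rex), red(fido).
[3] R4 [flies(rex) -> green(fido)]. ⇒ new: green(fido).
[4] R8 [green(fido) & closed(fido) -> ready(node2)]. ⇒ new: ready(node2).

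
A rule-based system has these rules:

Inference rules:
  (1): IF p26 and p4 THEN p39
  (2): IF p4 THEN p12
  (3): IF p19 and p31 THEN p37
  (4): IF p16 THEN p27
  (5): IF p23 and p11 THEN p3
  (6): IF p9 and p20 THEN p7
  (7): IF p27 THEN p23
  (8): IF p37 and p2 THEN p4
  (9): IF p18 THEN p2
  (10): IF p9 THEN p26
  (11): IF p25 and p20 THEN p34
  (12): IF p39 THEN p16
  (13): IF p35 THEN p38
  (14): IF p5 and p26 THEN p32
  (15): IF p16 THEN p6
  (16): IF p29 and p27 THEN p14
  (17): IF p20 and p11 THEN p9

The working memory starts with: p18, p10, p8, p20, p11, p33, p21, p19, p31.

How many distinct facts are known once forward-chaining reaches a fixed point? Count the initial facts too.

22

Round 1 fires (3), (9), (17), giving p37, p2, p9.
Round 2 fires (6), (8), (10), giving p7, p4, p26.
Round 3 fires (1), (2), giving p39, p12.
Round 4 fires (12), giving p16.
Round 5 fires (4), (15), giving p27, p6.
Round 6 fires (7), giving p23.
Round 7 fires (5), giving p3.
Closure: {p10, p11, p12, p16, p18, p19, p2, p20, p21, p23, p26, p27, p3, p31, p33, p37, p39, p4, p6, p7, p8, p9} — 22 facts.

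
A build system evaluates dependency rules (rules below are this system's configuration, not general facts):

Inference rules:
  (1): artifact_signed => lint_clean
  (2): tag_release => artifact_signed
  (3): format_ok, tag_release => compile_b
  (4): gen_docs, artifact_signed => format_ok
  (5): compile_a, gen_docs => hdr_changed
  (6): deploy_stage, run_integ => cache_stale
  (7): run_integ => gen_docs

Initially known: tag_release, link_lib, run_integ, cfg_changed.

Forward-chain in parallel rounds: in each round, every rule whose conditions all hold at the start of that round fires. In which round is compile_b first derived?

3

Round 1: (2) [tag_release => artifact_signed]; (7) [run_integ => gen_docs]. Adds artifact_signed, gen_docs.
Round 2: (1) [artifact_signed => lint_clean]; (4) [gen_docs, artifact_signed => format_ok]. Adds lint_clean, format_ok.
Round 3: (3) [format_ok, tag_release => compile_b]. Adds compile_b.
compile_b first appears in round 3.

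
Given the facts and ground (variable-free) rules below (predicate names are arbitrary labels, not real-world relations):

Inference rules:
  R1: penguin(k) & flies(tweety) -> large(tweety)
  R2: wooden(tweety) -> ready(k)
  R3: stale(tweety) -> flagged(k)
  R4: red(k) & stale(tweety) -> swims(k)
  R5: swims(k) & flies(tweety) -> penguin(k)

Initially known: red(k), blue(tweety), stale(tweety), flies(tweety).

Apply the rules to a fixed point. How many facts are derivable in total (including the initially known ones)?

8

Round 1: R3 [stale(tweety) -> flagged(k)]; R4 [red(k) & stale(tweety) -> swims(k)]. New: flagged(k), swims(k).
Round 2: R5 [swims(k) & flies(tweety) -> penguin(k)]. New: penguin(k).
Round 3: R1 [penguin(k) & flies(tweety) -> large(tweety)]. New: large(tweety).
Closure: {blue(tweety), flagged(k), flies(tweety), large(tweety), penguin(k), red(k), stale(tweety), swims(k)} — 8 facts.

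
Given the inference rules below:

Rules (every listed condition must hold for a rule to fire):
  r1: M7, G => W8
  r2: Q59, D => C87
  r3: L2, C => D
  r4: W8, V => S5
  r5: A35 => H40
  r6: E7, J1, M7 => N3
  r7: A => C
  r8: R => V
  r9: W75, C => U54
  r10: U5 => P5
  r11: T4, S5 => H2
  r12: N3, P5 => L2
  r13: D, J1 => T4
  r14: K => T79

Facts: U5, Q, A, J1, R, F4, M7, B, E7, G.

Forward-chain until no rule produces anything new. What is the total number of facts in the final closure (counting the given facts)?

[1] r1 [M7, G => W8]; r6 [E7, J1, M7 => N3]; r7 [A => C]; r8 [R => V]; r10 [U5 => P5]. ⇒ new: W8, N3, C, V, P5.
[2] r4 [W8, V => S5]; r12 [N3, P5 => L2]. ⇒ new: S5, L2.
[3] r3 [L2, C => D]. ⇒ new: D.
[4] r13 [D, J1 => T4]. ⇒ new: T4.
[5] r11 [T4, S5 => H2]. ⇒ new: H2.
Closure: {A, B, C, D, E7, F4, G, H2, J1, L2, M7, N3, P5, Q, R, S5, T4, U5, V, W8} — 20 facts.

20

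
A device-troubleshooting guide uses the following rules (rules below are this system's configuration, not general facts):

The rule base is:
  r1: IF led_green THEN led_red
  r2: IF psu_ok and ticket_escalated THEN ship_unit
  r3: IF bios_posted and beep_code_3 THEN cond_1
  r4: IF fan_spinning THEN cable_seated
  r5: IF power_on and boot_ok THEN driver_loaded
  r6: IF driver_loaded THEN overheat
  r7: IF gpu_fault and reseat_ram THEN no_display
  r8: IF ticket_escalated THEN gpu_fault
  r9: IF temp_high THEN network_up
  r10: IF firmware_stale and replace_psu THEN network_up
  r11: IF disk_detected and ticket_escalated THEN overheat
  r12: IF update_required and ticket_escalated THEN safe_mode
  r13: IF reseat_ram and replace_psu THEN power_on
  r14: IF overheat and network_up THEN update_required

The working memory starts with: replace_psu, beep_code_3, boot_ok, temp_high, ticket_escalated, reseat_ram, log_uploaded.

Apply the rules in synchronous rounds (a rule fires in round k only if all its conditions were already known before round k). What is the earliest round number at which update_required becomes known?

4

[1] r8 [IF ticket_escalated THEN gpu_fault]; r9 [IF temp_high THEN network_up]; r13 [IF reseat_ram and replace_psu THEN power_on]. ⇒ new: gpu_fault, network_up, power_on.
[2] r5 [IF power_on and boot_ok THEN driver_loaded]; r7 [IF gpu_fault and reseat_ram THEN no_display]. ⇒ new: driver_loaded, no_display.
[3] r6 [IF driver_loaded THEN overheat]. ⇒ new: overheat.
[4] r14 [IF overheat and network_up THEN update_required]. ⇒ new: update_required.
update_required first appears in round 4.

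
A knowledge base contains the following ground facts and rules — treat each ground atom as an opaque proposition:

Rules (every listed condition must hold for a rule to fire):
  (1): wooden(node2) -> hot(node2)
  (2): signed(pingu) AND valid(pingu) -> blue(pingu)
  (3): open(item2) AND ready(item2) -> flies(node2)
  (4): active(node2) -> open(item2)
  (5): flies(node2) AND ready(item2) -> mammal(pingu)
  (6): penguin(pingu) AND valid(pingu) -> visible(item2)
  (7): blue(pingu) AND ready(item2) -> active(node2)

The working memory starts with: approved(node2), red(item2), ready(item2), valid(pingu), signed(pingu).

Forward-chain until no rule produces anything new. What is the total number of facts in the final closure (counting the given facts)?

10

[1] (2) [signed(pingu) AND valid(pingu) -> blue(pingu)]. ⇒ new: blue(pingu).
[2] (7) [blue(pingu) AND ready(item2) -> active(node2)]. ⇒ new: active(node2).
[3] (4) [active(node2) -> open(item2)]. ⇒ new: open(item2).
[4] (3) [open(item2) AND ready(item2) -> flies(node2)]. ⇒ new: flies(node2).
[5] (5) [flies(node2) AND ready(item2) -> mammal(pingu)]. ⇒ new: mammal(pingu).
Closure: {active(node2), approved(node2), blue(pingu), flies(node2), mammal(pingu), open(item2), ready(item2), red(item2), signed(pingu), valid(pingu)} — 10 facts.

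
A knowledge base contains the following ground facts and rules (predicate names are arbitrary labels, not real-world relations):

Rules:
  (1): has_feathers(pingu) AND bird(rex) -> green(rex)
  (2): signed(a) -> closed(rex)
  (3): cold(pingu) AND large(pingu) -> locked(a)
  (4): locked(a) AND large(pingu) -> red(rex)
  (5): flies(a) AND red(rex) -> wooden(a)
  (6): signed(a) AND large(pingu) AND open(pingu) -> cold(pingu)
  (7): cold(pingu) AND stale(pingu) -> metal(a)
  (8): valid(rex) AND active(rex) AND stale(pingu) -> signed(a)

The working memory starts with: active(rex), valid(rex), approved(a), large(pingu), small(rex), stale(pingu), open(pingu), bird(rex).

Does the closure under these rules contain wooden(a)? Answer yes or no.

[1] (8) [valid(rex) AND active(rex) AND stale(pingu) -> signed(a)]. ⇒ new: signed(a).
[2] (2) [signed(a) -> closed(rex)]; (6) [signed(a) AND large(pingu) AND open(pingu) -> cold(pingu)]. ⇒ new: closed(rex), cold(pingu).
[3] (3) [cold(pingu) AND large(pingu) -> locked(a)]; (7) [cold(pingu) AND stale(pingu) -> metal(a)]. ⇒ new: locked(a), metal(a).
[4] (4) [locked(a) AND large(pingu) -> red(rex)]. ⇒ new: red(rex).
Fixed point reached. wooden(a) is concluded only by (5); (5) needs flies(a) (never derived).

no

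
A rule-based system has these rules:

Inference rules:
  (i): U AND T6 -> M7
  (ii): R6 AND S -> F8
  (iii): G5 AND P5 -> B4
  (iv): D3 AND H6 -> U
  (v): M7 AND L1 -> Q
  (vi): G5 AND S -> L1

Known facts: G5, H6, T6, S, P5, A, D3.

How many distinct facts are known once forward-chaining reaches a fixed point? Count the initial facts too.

Round 1 — (iii), (iv), (vi), derive B4, U, L1.
Round 2 — (i), derive M7.
Round 3 — (v), derive Q.
Closure: {A, B4, D3, G5, H6, L1, M7, P5, Q, S, T6, U} — 12 facts.

12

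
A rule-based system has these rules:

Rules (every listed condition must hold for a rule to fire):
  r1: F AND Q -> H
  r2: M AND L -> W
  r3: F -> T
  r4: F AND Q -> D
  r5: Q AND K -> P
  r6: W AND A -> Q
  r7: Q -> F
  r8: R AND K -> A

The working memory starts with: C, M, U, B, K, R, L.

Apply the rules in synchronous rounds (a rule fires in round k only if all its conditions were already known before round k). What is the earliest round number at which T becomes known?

4

Round 1: r2 [M AND L -> W]; r8 [R AND K -> A]. Adds W, A.
Round 2: r6 [W AND A -> Q]. Adds Q.
Round 3: r5 [Q AND K -> P]; r7 [Q -> F]. Adds P, F.
Round 4: r1 [F AND Q -> H]; r3 [F -> T]; r4 [F AND Q -> D]. Adds H, T, D.
T first appears in round 4.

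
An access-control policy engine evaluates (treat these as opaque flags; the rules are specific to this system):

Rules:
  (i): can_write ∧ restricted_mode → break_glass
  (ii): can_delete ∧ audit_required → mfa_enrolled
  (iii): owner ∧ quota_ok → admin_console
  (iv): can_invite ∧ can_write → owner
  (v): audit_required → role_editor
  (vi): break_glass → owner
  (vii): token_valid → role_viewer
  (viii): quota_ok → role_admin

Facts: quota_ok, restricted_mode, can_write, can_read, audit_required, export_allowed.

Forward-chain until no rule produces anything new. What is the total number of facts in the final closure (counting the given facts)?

Round 1 fires (i), (v), (viii), giving break_glass, role_editor, role_admin.
Round 2 fires (vi), giving owner.
Round 3 fires (iii), giving admin_console.
Closure: {admin_console, audit_required, break_glass, can_read, can_write, export_allowed, owner, quota_ok, restricted_mode, role_admin, role_editor} — 11 facts.

11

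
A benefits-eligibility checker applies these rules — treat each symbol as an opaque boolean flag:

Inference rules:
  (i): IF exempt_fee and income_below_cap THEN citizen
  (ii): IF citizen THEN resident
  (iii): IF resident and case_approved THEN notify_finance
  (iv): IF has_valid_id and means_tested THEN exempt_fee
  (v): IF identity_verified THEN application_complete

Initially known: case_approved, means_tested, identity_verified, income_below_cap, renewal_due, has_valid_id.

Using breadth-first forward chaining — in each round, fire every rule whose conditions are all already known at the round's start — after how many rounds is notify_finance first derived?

4

[1] (iv) [IF has_valid_id and means_tested THEN exempt_fee]; (v) [IF identity_verified THEN application_complete]. ⇒ new: exempt_fee, application_complete.
[2] (i) [IF exempt_fee and income_below_cap THEN citizen]. ⇒ new: citizen.
[3] (ii) [IF citizen THEN resident]. ⇒ new: resident.
[4] (iii) [IF resident and case_approved THEN notify_finance]. ⇒ new: notify_finance.
notify_finance first appears in round 4.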